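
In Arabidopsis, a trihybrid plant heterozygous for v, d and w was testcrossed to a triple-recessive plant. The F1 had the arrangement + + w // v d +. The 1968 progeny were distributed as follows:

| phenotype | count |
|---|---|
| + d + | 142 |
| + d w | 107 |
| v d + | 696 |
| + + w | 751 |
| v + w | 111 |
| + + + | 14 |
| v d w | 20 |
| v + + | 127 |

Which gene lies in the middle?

w

The two rarest classes, + + + and v d w, are the double crossovers. Comparing them with the parentals, only the w allele has switched, so w is the middle locus and the order is d – w – v.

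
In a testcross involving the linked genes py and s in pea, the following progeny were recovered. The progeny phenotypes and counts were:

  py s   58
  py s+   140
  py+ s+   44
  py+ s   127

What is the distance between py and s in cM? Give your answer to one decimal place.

27.6 cM

The two most frequent classes, py+ s (127) and py s+ (140), are the parental types, so the F1 was py+ s / py s+.
The recombinant classes are py+ s+ and py s: 44 + 58 = 102.
Recombination frequency = 102/369 = 0.2764 ≈ 27.6%, i.e. 27.6 cM.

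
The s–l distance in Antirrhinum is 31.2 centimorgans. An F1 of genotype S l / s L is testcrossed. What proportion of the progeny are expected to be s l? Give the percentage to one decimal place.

A map distance of 31.2 centimorgans corresponds to a recombination frequency of 0.312.
The F1 is S l / s L, so s l is a recombinant gamete class with expected frequency r/2 = 0.312/2 = 0.1560.
That is 0.1560 = 15.6% of the progeny.

15.6%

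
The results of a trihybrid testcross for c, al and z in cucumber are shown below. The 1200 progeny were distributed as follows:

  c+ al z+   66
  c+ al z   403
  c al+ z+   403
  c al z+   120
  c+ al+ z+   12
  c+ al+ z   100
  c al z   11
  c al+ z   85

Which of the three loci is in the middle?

c

The two most frequent reciprocal classes, c al+ z+ and c+ al z, are the parental types, so the F1 was c al+ z+ / c+ al z.
The two rarest classes, c+ al+ z+ and c al z, are the double crossovers. Comparing them with the parentals, only the c allele has switched, so c is the middle locus and the order is z – c – al.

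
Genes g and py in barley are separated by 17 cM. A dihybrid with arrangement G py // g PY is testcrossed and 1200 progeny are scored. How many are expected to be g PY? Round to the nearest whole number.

498

A map distance of 17 cM corresponds to a recombination frequency of 0.170.
The F1 is G py / g PY, so g PY is a parental gamete class with expected frequency (1 − r)/2 = 0.830/2 = 0.4150.
Expected number = 0.4150 × 1200 = 498.00 ≈ 498.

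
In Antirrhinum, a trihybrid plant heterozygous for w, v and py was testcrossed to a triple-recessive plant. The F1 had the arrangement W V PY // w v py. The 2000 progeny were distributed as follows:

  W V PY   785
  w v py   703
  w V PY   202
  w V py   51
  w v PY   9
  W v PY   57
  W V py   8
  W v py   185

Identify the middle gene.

py

The two rarest classes, W V py and w v PY, are the double crossovers. Comparing them with the parentals, only the py allele has switched, so py is the middle locus and the order is w – py – v.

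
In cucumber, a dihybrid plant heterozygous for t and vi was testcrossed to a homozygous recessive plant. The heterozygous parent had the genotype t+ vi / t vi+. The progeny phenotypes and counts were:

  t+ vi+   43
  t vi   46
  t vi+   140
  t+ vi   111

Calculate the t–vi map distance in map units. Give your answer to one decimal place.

The recombinant classes are t+ vi+ and t vi: 43 + 46 = 89.
Recombination frequency = 89/340 = 0.2618 ≈ 26.2%, i.e. 26.2 map units.

26.2 map units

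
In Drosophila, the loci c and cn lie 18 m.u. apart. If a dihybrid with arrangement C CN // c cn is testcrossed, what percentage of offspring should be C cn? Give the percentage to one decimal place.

A map distance of 18 m.u. corresponds to a recombination frequency of 0.180.
The F1 is C CN / c cn, so C cn is a recombinant gamete class with expected frequency r/2 = 0.180/2 = 0.0900.
That is 0.0900 = 9.0% of the progeny.

9.0%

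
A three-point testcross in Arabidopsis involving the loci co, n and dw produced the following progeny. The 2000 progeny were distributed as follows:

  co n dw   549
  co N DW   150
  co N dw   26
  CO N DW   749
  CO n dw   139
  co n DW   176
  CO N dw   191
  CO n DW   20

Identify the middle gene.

The two most frequent reciprocal classes, co n dw and CO N DW, are the parental types, so the F1 was co n dw / CO N DW.
The two rarest classes, co N dw and CO n DW, are the double crossovers. Comparing them with the parentals, only the n allele has switched, so n is the middle locus and the order is co – n – dw.

n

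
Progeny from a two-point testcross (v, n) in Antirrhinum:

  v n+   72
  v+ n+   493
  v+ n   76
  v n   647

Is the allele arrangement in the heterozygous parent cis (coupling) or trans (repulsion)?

cis

The two most frequent classes are v+ n+ (493) and v n (647); these are the parental (non-recombinant) types.
So the F1 carried v+ n+ on one chromosome and v n on the other — the recessive alleles are on the same chromosome (cis / coupling).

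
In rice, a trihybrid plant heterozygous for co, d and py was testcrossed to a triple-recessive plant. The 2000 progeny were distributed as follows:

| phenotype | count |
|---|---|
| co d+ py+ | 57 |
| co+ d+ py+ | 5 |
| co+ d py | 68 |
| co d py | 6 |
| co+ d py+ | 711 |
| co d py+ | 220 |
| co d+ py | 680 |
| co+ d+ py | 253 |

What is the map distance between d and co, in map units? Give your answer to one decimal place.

24.2 map units

The two most frequent reciprocal classes, co d+ py and co+ d py+, are the parental types, so the F1 was co d+ py / co+ d py+.
The two rarest classes, co d py and co+ d+ py+, are the double crossovers. Comparing them with the parentals, only the d allele has switched, so d is the middle locus and the order is co – d – py.
Crossovers in the co–d interval produce the single-crossover classes co+ d+ py and co d py+ (253 + 220 = 473) plus the double crossovers (11).
RF(co–d) = (473 + 11) / 2000 = 484/2000 = 0.2420 → 24.2 map units.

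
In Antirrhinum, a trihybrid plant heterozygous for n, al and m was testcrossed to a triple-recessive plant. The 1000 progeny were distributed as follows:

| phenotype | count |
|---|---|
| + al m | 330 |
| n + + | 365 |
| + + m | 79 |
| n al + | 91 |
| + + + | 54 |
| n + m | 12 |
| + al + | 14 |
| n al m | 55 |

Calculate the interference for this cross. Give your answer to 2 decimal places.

The two most frequent reciprocal classes, n + + and + al m, are the parental types, so the F1 was n + + / + al m.
The two rarest classes, n + m and + al +, are the double crossovers. Comparing them with the parentals, only the m allele has switched, so m is the middle locus and the order is n – m – al.
n–m: (109 + 26)/1000 = 0.1350; m–al: (170 + 26)/1000 = 0.1960.
Expected DCO frequency = 0.1350 × 0.1960 ≈ 0.02646; observed = 26/1000 ≈ 0.02600.
Coefficient of coincidence = 0.02600/0.02646 ≈ 0.98; interference = 1 − 0.98 = 0.02.

0.02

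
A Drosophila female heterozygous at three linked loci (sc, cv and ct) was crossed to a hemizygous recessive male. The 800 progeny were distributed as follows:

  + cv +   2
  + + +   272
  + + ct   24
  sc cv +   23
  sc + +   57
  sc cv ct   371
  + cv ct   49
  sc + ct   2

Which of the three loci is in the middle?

cv

The two most frequent reciprocal classes, sc cv ct and + + +, are the parental types, so the F1 was sc cv ct / + + +.
The two rarest classes, sc + ct and + cv +, are the double crossovers. Comparing them with the parentals, only the cv allele has switched, so cv is the middle locus and the order is sc – cv – ct.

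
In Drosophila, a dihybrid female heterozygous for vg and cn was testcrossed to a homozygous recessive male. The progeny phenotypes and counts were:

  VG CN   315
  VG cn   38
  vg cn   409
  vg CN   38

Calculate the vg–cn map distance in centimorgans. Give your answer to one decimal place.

9.5 centimorgans

The two most frequent classes, VG CN (315) and vg cn (409), are the parental types, so the F1 was VG CN / vg cn.
The recombinant classes are VG cn and vg CN: 38 + 38 = 76.
Recombination frequency = 76/800 = 0.0950 ≈ 9.5%, i.e. 9.5 centimorgans.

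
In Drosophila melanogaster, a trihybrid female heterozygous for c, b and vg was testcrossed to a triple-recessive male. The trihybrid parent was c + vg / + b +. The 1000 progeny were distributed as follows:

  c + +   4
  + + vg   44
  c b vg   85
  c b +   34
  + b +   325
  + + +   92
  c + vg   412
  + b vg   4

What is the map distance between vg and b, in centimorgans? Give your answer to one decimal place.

18.5 centimorgans

The two rarest classes, c + + and + b vg, are the double crossovers. Comparing them with the parentals, only the vg allele has switched, so vg is the middle locus and the order is c – vg – b.
Crossovers in the vg–b interval produce the single-crossover classes c b vg and + + + (85 + 92 = 177) plus the double crossovers (8).
RF(vg–b) = (177 + 8) / 1000 = 185/1000 = 0.1850 → 18.5 centimorgans.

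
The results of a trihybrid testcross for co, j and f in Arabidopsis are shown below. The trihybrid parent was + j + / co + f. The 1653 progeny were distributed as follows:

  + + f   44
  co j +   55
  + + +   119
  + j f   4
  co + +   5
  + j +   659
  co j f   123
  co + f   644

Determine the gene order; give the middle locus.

The two rarest classes, + j f and co + +, are the double crossovers. Comparing them with the parentals, only the f allele has switched, so f is the middle locus and the order is j – f – co.

f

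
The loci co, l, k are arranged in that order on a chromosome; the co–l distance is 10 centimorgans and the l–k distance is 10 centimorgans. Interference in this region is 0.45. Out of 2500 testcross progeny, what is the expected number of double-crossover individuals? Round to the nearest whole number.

14

Map distances give recombination frequencies of 0.100 and 0.100 for the two intervals.
With interference 0.45 (so coincidence = 0.55), expected double-crossover frequency = 0.100 × 0.100 × 0.55 = 0.00550.
Expected number = 0.00550 × 2500 = 13.75 ≈ 14.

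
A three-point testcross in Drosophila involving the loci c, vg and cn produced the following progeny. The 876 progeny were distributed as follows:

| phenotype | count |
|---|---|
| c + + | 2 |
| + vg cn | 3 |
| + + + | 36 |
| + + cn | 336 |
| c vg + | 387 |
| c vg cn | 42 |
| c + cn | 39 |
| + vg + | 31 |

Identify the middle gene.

The two most frequent reciprocal classes, c vg + and + + cn, are the parental types, so the F1 was c vg + / + + cn.
The two rarest classes, c + + and + vg cn, are the double crossovers. Comparing them with the parentals, only the vg allele has switched, so vg is the middle locus and the order is c – vg – cn.

vg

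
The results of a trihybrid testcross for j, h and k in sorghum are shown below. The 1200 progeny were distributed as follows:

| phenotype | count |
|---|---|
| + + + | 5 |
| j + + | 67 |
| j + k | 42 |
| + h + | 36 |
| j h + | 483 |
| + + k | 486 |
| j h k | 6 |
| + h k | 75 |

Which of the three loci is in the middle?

k

The two most frequent reciprocal classes, j h + and + + k, are the parental types, so the F1 was j h + / + + k.
The two rarest classes, j h k and + + +, are the double crossovers. Comparing them with the parentals, only the k allele has switched, so k is the middle locus and the order is h – k – j.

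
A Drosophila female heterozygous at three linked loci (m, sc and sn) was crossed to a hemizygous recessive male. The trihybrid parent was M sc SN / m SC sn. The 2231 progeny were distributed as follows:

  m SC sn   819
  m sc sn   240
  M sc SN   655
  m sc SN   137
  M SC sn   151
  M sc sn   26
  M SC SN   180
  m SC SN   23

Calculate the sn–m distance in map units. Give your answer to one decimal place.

15.1 map units

The two rarest classes, M sc sn and m SC SN, are the double crossovers. Comparing them with the parentals, only the sn allele has switched, so sn is the middle locus and the order is m – sn – sc.
Crossovers in the m–sn interval produce the single-crossover classes m sc SN and M SC sn (137 + 151 = 288) plus the double crossovers (49).
RF(m–sn) = (288 + 49) / 2231 = 337/2231 = 0.1511 → 15.1 map units.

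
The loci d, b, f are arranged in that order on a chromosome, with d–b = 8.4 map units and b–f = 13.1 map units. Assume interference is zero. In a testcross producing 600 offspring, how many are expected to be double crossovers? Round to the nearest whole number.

Map distances give recombination frequencies of 0.084 and 0.131 for the two intervals.
With no interference, expected double-crossover frequency = 0.084 × 0.131 = 0.01100.
Expected number = 0.01100 × 600 = 6.60 ≈ 7.

7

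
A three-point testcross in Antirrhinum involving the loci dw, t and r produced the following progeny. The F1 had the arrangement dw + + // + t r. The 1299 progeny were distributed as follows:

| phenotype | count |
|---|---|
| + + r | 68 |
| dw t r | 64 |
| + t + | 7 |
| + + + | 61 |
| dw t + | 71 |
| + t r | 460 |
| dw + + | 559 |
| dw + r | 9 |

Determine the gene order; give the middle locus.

r

The two rarest classes, dw + r and + t +, are the double crossovers. Comparing them with the parentals, only the r allele has switched, so r is the middle locus and the order is dw – r – t.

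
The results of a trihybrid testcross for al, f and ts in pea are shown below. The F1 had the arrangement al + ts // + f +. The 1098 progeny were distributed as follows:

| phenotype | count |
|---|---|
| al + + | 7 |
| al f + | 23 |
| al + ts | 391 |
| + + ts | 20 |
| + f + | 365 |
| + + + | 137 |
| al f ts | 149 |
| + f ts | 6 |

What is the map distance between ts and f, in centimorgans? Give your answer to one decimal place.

The two rarest classes, al + + and + f ts, are the double crossovers. Comparing them with the parentals, only the ts allele has switched, so ts is the middle locus and the order is f – ts – al.
Crossovers in the f–ts interval produce the single-crossover classes al f ts and + + + (149 + 137 = 286) plus the double crossovers (13).
RF(f–ts) = (286 + 13) / 1098 = 299/1098 = 0.2723 → 27.2 centimorgans.

27.2 centimorgans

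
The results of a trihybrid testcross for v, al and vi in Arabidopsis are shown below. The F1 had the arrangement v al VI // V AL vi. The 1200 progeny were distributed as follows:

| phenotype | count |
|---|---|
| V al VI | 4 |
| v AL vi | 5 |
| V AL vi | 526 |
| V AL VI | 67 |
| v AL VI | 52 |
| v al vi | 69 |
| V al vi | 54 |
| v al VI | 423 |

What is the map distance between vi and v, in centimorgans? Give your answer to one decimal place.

12.1 centimorgans

The two rarest classes, V al VI and v AL vi, are the double crossovers. Comparing them with the parentals, only the v allele has switched, so v is the middle locus and the order is al – v – vi.
Crossovers in the v–vi interval produce the single-crossover classes v al vi and V AL VI (69 + 67 = 136) plus the double crossovers (9).
RF(v–vi) = (136 + 9) / 1200 = 145/1200 = 0.1208 → 12.1 centimorgans.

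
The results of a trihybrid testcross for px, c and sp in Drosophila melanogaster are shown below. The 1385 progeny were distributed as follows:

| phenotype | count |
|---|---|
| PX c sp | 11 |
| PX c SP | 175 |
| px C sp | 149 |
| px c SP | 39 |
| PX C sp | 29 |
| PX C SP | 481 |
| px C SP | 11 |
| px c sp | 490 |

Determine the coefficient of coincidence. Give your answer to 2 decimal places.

The two most frequent reciprocal classes, px c sp and PX C SP, are the parental types, so the F1 was px c sp / PX C SP.
The two rarest classes, PX c sp and px C SP, are the double crossovers. Comparing them with the parentals, only the px allele has switched, so px is the middle locus and the order is c – px – sp.
c–px: (324 + 22)/1385 = 0.2498; px–sp: (68 + 22)/1385 = 0.0650.
Expected DCO frequency = 0.2498 × 0.0650 ≈ 0.01624; observed = 22/1385 ≈ 0.01588.
Coefficient of coincidence = 0.01588/0.01624 ≈ 0.98.

0.98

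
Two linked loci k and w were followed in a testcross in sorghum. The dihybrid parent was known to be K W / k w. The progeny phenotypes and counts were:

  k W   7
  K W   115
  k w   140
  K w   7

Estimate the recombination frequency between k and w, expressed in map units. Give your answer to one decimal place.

The recombinant classes are K w and k W: 7 + 7 = 14.
Recombination frequency = 14/269 = 0.0520 ≈ 5.2%, i.e. 5.2 map units.

5.2 map units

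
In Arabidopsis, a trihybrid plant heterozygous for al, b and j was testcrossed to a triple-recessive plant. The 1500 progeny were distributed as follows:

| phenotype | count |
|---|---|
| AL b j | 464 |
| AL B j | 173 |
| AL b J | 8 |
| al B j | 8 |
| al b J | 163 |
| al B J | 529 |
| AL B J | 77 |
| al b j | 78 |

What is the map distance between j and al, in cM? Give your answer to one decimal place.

The two most frequent reciprocal classes, al B J and AL b j, are the parental types, so the F1 was al B J / AL b j.
The two rarest classes, al B j and AL b J, are the double crossovers. Comparing them with the parentals, only the j allele has switched, so j is the middle locus and the order is b – j – al.
Crossovers in the j–al interval produce the single-crossover classes AL B J and al b j (77 + 78 = 155) plus the double crossovers (16).
RF(j–al) = (155 + 16) / 1500 = 171/1500 = 0.1140 → 11.4 cM.

11.4 cM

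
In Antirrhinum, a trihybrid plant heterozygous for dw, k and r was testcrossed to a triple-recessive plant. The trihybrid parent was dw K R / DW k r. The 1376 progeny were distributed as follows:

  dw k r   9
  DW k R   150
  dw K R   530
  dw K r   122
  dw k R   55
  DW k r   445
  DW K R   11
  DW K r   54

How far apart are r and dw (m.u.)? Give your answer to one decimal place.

The two rarest classes, DW K R and dw k r, are the double crossovers. Comparing them with the parentals, only the dw allele has switched, so dw is the middle locus and the order is r – dw – k.
Crossovers in the r–dw interval produce the single-crossover classes dw K r and DW k R (122 + 150 = 272) plus the double crossovers (20).
RF(r–dw) = (272 + 20) / 1376 = 292/1376 = 0.2122 → 21.2 m.u.

21.2 m.u.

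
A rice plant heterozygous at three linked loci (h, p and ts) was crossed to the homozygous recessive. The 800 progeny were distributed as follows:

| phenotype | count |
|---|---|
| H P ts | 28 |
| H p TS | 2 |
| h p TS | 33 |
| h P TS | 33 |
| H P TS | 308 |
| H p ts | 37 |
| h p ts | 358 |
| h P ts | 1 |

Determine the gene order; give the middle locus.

The two most frequent reciprocal classes, h p ts and H P TS, are the parental types, so the F1 was h p ts / H P TS.
The two rarest classes, h P ts and H p TS, are the double crossovers. Comparing them with the parentals, only the p allele has switched, so p is the middle locus and the order is h – p – ts.

p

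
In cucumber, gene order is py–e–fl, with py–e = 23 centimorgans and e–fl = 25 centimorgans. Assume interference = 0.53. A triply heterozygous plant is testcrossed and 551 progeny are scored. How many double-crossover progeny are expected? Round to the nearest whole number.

Map distances give recombination frequencies of 0.230 and 0.250 for the two intervals.
With interference 0.53 (so coincidence = 0.47), expected double-crossover frequency = 0.230 × 0.250 × 0.47 = 0.02703.
Expected number = 0.02703 × 551 = 14.89 ≈ 15.

15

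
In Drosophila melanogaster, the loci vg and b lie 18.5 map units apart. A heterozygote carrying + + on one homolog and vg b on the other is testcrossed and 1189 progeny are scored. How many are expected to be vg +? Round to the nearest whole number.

A map distance of 18.5 map units corresponds to a recombination frequency of 0.185.
The F1 is + + / vg b, so vg + is a recombinant gamete class with expected frequency r/2 = 0.185/2 = 0.0925.
Expected number = 0.0925 × 1189 = 109.98 ≈ 110.

110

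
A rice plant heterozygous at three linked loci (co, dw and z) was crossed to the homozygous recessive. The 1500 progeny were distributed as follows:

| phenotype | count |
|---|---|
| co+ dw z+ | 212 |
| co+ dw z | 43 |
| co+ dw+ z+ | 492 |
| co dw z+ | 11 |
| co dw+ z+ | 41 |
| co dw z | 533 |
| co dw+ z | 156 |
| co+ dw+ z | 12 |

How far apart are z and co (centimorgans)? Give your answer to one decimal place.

7.1 centimorgans

The two most frequent reciprocal classes, co+ dw+ z+ and co dw z, are the parental types, so the F1 was co+ dw+ z+ / co dw z.
The two rarest classes, co+ dw+ z and co dw z+, are the double crossovers. Comparing them with the parentals, only the z allele has switched, so z is the middle locus and the order is co – z – dw.
Crossovers in the co–z interval produce the single-crossover classes co dw+ z+ and co+ dw z (41 + 43 = 84) plus the double crossovers (23).
RF(co–z) = (84 + 23) / 1500 = 107/1500 = 0.0713 → 7.1 centimorgans.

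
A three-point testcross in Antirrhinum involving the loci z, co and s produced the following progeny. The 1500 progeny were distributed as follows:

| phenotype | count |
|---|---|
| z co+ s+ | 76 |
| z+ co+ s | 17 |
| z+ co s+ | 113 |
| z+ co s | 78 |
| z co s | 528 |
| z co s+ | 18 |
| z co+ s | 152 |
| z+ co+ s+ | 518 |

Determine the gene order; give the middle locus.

s

The two most frequent reciprocal classes, z+ co+ s+ and z co s, are the parental types, so the F1 was z+ co+ s+ / z co s.
The two rarest classes, z+ co+ s and z co s+, are the double crossovers. Comparing them with the parentals, only the s allele has switched, so s is the middle locus and the order is z – s – co.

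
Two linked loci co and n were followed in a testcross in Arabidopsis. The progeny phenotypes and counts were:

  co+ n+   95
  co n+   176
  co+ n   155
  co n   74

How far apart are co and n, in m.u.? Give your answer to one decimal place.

The two most frequent classes, co+ n (155) and co n+ (176), are the parental types, so the F1 was co+ n / co n+.
The recombinant classes are co+ n+ and co n: 95 + 74 = 169.
Recombination frequency = 169/500 = 0.3380 ≈ 33.8%, i.e. 33.8 m.u.

33.8 m.u.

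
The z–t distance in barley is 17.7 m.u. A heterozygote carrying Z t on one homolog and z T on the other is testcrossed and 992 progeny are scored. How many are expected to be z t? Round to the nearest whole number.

A map distance of 17.7 m.u. corresponds to a recombination frequency of 0.177.
The F1 is Z t / z T, so z t is a recombinant gamete class with expected frequency r/2 = 0.177/2 = 0.0885.
Expected number = 0.0885 × 992 = 87.79 ≈ 88.

88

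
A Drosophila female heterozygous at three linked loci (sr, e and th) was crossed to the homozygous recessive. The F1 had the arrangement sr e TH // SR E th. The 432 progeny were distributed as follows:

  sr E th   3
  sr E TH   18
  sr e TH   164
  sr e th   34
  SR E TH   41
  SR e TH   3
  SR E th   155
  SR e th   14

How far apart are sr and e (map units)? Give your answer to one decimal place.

8.8 map units

The two rarest classes, SR e TH and sr E th, are the double crossovers. Comparing them with the parentals, only the sr allele has switched, so sr is the middle locus and the order is th – sr – e.
Crossovers in the sr–e interval produce the single-crossover classes sr E TH and SR e th (18 + 14 = 32) plus the double crossovers (6).
RF(sr–e) = (32 + 6) / 432 = 38/432 = 0.0880 → 8.8 map units.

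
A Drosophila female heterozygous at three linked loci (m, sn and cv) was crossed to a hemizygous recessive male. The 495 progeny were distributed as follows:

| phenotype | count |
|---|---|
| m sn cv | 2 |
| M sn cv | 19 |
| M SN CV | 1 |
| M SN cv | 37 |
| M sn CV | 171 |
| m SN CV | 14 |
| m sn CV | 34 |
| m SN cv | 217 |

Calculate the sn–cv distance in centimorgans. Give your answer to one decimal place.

7.3 centimorgans

The two most frequent reciprocal classes, M sn CV and m SN cv, are the parental types, so the F1 was M sn CV / m SN cv.
The two rarest classes, M SN CV and m sn cv, are the double crossovers. Comparing them with the parentals, only the sn allele has switched, so sn is the middle locus and the order is m – sn – cv.
Crossovers in the sn–cv interval produce the single-crossover classes M sn cv and m SN CV (19 + 14 = 33) plus the double crossovers (3).
RF(sn–cv) = (33 + 3) / 495 = 36/495 = 0.0727 → 7.3 centimorgans.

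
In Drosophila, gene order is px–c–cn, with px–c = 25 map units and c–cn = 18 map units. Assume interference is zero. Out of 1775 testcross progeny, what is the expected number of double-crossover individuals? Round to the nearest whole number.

80

Map distances give recombination frequencies of 0.250 and 0.180 for the two intervals.
With no interference, expected double-crossover frequency = 0.250 × 0.180 = 0.04500.
Expected number = 0.04500 × 1775 = 79.88 ≈ 80.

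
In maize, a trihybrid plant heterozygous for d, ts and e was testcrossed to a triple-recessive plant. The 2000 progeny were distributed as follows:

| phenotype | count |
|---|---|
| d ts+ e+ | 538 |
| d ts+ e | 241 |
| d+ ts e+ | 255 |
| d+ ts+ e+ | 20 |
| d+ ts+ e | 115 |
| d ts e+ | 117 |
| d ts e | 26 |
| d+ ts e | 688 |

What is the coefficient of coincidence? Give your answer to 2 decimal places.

The two most frequent reciprocal classes, d+ ts e and d ts+ e+, are the parental types, so the F1 was d+ ts e / d ts+ e+.
The two rarest classes, d ts e and d+ ts+ e+, are the double crossovers. Comparing them with the parentals, only the d allele has switched, so d is the middle locus and the order is ts – d – e.
ts–d: (232 + 46)/2000 = 0.1390; d–e: (496 + 46)/2000 = 0.2710.
Expected DCO frequency = 0.1390 × 0.2710 ≈ 0.03767; observed = 46/2000 ≈ 0.02300.
Coefficient of coincidence = 0.02300/0.03767 ≈ 0.61.

0.61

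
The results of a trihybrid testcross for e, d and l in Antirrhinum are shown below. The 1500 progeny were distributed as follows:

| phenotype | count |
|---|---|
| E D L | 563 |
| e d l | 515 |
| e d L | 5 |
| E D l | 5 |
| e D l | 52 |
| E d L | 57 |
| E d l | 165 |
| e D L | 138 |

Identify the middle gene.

The two most frequent reciprocal classes, E D L and e d l, are the parental types, so the F1 was E D L / e d l.
The two rarest classes, E D l and e d L, are the double crossovers. Comparing them with the parentals, only the l allele has switched, so l is the middle locus and the order is d – l – e.

l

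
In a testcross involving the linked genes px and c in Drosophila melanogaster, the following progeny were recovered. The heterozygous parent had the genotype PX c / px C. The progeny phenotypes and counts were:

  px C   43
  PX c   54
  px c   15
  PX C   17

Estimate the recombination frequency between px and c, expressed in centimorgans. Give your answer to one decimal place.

24.8 centimorgans

The recombinant classes are PX C and px c: 17 + 15 = 32.
Recombination frequency = 32/129 = 0.2481 ≈ 24.8%, i.e. 24.8 centimorgans.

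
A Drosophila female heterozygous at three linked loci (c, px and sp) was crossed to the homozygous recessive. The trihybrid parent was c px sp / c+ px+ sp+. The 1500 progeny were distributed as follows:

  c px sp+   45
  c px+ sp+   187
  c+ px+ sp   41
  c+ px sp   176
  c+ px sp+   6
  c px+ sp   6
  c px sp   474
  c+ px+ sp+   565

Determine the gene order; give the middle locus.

px

The two rarest classes, c px+ sp and c+ px sp+, are the double crossovers. Comparing them with the parentals, only the px allele has switched, so px is the middle locus and the order is c – px – sp.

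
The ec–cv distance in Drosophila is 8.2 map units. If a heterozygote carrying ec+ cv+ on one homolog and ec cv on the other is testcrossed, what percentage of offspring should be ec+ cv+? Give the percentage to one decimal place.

45.9%

A map distance of 8.2 map units corresponds to a recombination frequency of 0.082.
The F1 is ec+ cv+ / ec cv, so ec+ cv+ is a parental gamete class with expected frequency (1 − r)/2 = 0.918/2 = 0.4590.
That is 0.4590 = 45.9% of the progeny.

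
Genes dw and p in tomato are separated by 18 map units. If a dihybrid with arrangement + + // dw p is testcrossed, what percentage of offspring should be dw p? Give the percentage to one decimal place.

A map distance of 18 map units corresponds to a recombination frequency of 0.180.
The F1 is + + / dw p, so dw p is a parental gamete class with expected frequency (1 − r)/2 = 0.820/2 = 0.4100.
That is 0.4100 = 41.0% of the progeny.

41.0%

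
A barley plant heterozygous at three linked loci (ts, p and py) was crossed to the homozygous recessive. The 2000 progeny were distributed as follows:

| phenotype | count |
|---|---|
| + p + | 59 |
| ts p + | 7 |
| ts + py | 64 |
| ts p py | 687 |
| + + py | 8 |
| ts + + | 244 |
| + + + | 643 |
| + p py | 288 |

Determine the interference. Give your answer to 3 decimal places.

The two most frequent reciprocal classes, + + + and ts p py, are the parental types, so the F1 was + + + / ts p py.
The two rarest classes, + + py and ts p +, are the double crossovers. Comparing them with the parentals, only the py allele has switched, so py is the middle locus and the order is ts – py – p.
ts–py: (532 + 15)/2000 = 0.2735; py–p: (123 + 15)/2000 = 0.0690.
Expected DCO frequency = 0.2735 × 0.0690 ≈ 0.01887; observed = 15/2000 ≈ 0.00750.
Coefficient of coincidence = 0.00750/0.01887 ≈ 0.397; interference = 1 − 0.397 = 0.603.

0.603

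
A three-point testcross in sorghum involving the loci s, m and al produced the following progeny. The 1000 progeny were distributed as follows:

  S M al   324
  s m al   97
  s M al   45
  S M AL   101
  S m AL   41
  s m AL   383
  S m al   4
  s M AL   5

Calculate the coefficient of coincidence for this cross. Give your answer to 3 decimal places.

0.458

The two most frequent reciprocal classes, s m AL and S M al, are the parental types, so the F1 was s m AL / S M al.
The two rarest classes, s M AL and S m al, are the double crossovers. Comparing them with the parentals, only the m allele has switched, so m is the middle locus and the order is al – m – s.
al–m: (198 + 9)/1000 = 0.2070; m–s: (86 + 9)/1000 = 0.0950.
Expected DCO frequency = 0.2070 × 0.0950 ≈ 0.01966; observed = 9/1000 ≈ 0.00900.
Coefficient of coincidence = 0.00900/0.01966 ≈ 0.458.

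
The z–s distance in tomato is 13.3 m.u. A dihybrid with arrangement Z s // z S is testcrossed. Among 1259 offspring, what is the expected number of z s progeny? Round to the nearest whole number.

A map distance of 13.3 m.u. corresponds to a recombination frequency of 0.133.
The F1 is Z s / z S, so z s is a recombinant gamete class with expected frequency r/2 = 0.133/2 = 0.0665.
Expected number = 0.0665 × 1259 = 83.72 ≈ 84.

84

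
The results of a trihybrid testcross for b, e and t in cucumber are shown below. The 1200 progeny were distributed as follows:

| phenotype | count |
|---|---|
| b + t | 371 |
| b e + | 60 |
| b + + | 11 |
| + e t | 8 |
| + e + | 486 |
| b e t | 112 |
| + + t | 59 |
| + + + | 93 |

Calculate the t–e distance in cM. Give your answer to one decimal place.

18.7 cM

The two most frequent reciprocal classes, + e + and b + t, are the parental types, so the F1 was + e + / b + t.
The two rarest classes, + e t and b + +, are the double crossovers. Comparing them with the parentals, only the t allele has switched, so t is the middle locus and the order is e – t – b.
Crossovers in the e–t interval produce the single-crossover classes + + + and b e t (93 + 112 = 205) plus the double crossovers (19).
RF(e–t) = (205 + 19) / 1200 = 224/1200 = 0.1867 → 18.7 cM.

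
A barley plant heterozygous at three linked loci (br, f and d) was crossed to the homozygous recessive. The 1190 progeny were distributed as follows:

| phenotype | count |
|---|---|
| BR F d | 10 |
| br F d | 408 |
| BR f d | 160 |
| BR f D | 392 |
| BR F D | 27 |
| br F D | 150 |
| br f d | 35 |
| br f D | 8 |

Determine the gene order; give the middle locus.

br

The two most frequent reciprocal classes, BR f D and br F d, are the parental types, so the F1 was BR f D / br F d.
The two rarest classes, br f D and BR F d, are the double crossovers. Comparing them with the parentals, only the br allele has switched, so br is the middle locus and the order is f – br – d.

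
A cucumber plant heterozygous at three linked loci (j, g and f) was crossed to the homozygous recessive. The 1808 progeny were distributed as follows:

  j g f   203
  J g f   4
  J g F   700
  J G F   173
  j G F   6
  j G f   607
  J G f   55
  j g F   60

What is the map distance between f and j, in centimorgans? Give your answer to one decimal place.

6.9 centimorgans

The two most frequent reciprocal classes, J g F and j G f, are the parental types, so the F1 was J g F / j G f.
The two rarest classes, J g f and j G F, are the double crossovers. Comparing them with the parentals, only the f allele has switched, so f is the middle locus and the order is g – f – j.
Crossovers in the f–j interval produce the single-crossover classes j g F and J G f (60 + 55 = 115) plus the double crossovers (10).
RF(f–j) = (115 + 10) / 1808 = 125/1808 = 0.0691 → 6.9 centimorgans.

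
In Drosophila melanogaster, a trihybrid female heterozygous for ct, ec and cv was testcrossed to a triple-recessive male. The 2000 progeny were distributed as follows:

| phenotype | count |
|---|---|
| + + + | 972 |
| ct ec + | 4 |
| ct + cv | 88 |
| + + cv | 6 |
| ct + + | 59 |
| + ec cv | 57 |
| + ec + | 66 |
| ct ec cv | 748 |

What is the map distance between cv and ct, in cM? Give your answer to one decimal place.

6.3 cM

The two most frequent reciprocal classes, + + + and ct ec cv, are the parental types, so the F1 was + + + / ct ec cv.
The two rarest classes, + + cv and ct ec +, are the double crossovers. Comparing them with the parentals, only the cv allele has switched, so cv is the middle locus and the order is ct – cv – ec.
Crossovers in the ct–cv interval produce the single-crossover classes ct + + and + ec cv (59 + 57 = 116) plus the double crossovers (10).
RF(ct–cv) = (116 + 10) / 2000 = 126/2000 = 0.0630 → 6.3 cM.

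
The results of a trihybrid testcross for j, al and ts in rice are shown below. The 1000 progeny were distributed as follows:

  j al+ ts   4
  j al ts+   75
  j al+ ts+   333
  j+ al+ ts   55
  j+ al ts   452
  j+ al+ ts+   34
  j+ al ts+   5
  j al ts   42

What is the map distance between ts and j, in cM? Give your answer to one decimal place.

The two most frequent reciprocal classes, j+ al ts and j al+ ts+, are the parental types, so the F1 was j+ al ts / j al+ ts+.
The two rarest classes, j+ al ts+ and j al+ ts, are the double crossovers. Comparing them with the parentals, only the ts allele has switched, so ts is the middle locus and the order is al – ts – j.
Crossovers in the ts–j interval produce the single-crossover classes j al ts and j+ al+ ts+ (42 + 34 = 76) plus the double crossovers (9).
RF(ts–j) = (76 + 9) / 1000 = 85/1000 = 0.0850 → 8.5 cM.

8.5 cM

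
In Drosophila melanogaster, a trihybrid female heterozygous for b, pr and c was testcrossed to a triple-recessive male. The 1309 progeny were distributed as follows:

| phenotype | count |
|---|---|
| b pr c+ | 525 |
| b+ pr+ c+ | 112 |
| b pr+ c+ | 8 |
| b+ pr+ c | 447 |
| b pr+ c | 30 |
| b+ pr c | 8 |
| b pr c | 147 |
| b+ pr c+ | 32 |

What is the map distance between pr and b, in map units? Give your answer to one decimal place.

The two most frequent reciprocal classes, b pr c+ and b+ pr+ c, are the parental types, so the F1 was b pr c+ / b+ pr+ c.
The two rarest classes, b pr+ c+ and b+ pr c, are the double crossovers. Comparing them with the parentals, only the pr allele has switched, so pr is the middle locus and the order is c – pr – b.
Crossovers in the pr–b interval produce the single-crossover classes b+ pr c+ and b pr+ c (32 + 30 = 62) plus the double crossovers (16).
RF(pr–b) = (62 + 16) / 1309 = 78/1309 = 0.0596 → 6.0 map units.

6.0 map units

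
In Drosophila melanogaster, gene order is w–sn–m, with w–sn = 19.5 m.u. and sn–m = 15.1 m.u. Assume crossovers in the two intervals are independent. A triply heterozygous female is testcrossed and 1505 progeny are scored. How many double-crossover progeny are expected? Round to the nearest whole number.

44

Map distances give recombination frequencies of 0.195 and 0.151 for the two intervals.
With no interference, expected double-crossover frequency = 0.195 × 0.151 = 0.02944.
Expected number = 0.02944 × 1505 = 44.31 ≈ 44.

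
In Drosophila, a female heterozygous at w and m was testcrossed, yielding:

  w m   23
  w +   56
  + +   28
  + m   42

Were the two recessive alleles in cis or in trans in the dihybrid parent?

trans

The two most frequent classes are + m (42) and w + (56); these are the parental (non-recombinant) types.
So the F1 carried + m on one chromosome and w + on the other — the recessive alleles are on opposite chromosomes (trans / repulsion).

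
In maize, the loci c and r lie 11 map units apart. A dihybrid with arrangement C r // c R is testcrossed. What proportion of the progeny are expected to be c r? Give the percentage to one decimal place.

A map distance of 11 map units corresponds to a recombination frequency of 0.110.
The F1 is C r / c R, so c r is a recombinant gamete class with expected frequency r/2 = 0.110/2 = 0.0550.
That is 0.0550 = 5.5% of the progeny.

5.5%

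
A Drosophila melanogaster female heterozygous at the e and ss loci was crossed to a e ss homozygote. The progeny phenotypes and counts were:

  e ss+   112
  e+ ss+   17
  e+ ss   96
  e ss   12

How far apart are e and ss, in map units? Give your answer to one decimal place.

12.2 map units

The two most frequent classes, e+ ss (96) and e ss+ (112), are the parental types, so the F1 was e+ ss / e ss+.
The recombinant classes are e+ ss+ and e ss: 17 + 12 = 29.
Recombination frequency = 29/237 = 0.1224 ≈ 12.2%, i.e. 12.2 map units.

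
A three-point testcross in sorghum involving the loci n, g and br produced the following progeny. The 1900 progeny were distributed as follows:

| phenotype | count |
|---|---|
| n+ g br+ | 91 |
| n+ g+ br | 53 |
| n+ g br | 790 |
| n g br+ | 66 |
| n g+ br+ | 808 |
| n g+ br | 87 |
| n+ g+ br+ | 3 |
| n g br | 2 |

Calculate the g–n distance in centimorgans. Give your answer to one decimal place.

The two most frequent reciprocal classes, n+ g br and n g+ br+, are the parental types, so the F1 was n+ g br / n g+ br+.
The two rarest classes, n g br and n+ g+ br+, are the double crossovers. Comparing them with the parentals, only the n allele has switched, so n is the middle locus and the order is br – n – g.
Crossovers in the n–g interval produce the single-crossover classes n+ g+ br and n g br+ (53 + 66 = 119) plus the double crossovers (5).
RF(n–g) = (119 + 5) / 1900 = 124/1900 = 0.0653 → 6.5 centimorgans.

6.5 centimorgans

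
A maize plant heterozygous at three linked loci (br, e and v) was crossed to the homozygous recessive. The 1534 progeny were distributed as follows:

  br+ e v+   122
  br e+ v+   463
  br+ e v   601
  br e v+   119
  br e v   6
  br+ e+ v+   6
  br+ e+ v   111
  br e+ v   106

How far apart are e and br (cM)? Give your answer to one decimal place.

The two most frequent reciprocal classes, br+ e v and br e+ v+, are the parental types, so the F1 was br+ e v / br e+ v+.
The two rarest classes, br e v and br+ e+ v+, are the double crossovers. Comparing them with the parentals, only the br allele has switched, so br is the middle locus and the order is v – br – e.
Crossovers in the br–e interval produce the single-crossover classes br+ e+ v and br e v+ (111 + 119 = 230) plus the double crossovers (12).
RF(br–e) = (230 + 12) / 1534 = 242/1534 = 0.1578 → 15.8 cM.

15.8 cM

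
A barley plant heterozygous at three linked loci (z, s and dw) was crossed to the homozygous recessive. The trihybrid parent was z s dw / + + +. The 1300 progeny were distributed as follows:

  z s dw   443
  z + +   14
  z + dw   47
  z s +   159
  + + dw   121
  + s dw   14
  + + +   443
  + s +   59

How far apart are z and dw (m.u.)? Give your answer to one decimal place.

The two rarest classes, + s dw and z + +, are the double crossovers. Comparing them with the parentals, only the z allele has switched, so z is the middle locus and the order is dw – z – s.
Crossovers in the dw–z interval produce the single-crossover classes z s + and + + dw (159 + 121 = 280) plus the double crossovers (28).
RF(dw–z) = (280 + 28) / 1300 = 308/1300 = 0.2369 → 23.7 m.u.

23.7 m.u.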